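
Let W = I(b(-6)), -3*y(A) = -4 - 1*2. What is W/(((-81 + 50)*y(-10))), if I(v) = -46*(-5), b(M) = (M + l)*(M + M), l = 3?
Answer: -115/31 ≈ -3.7097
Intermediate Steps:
y(A) = 2 (y(A) = -(-4 - 1*2)/3 = -(-4 - 2)/3 = -⅓*(-6) = 2)
b(M) = 2*M*(3 + M) (b(M) = (M + 3)*(M + M) = (3 + M)*(2*M) = 2*M*(3 + M))
I(v) = 230
W = 230
W/(((-81 + 50)*y(-10))) = 230/(((-81 + 50)*2)) = 230/((-31*2)) = 230/(-62) = 230*(-1/62) = -115/31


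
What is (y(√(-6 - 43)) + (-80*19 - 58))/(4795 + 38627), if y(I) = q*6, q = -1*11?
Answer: -274/7237 ≈ -0.037861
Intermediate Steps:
q = -11
y(I) = -66 (y(I) = -11*6 = -66)
(y(√(-6 - 43)) + (-80*19 - 58))/(4795 + 38627) = (-66 + (-80*19 - 58))/(4795 + 38627) = (-66 + (-1520 - 58))/43422 = (-66 - 1578)*(1/43422) = -1644*1/43422 = -274/7237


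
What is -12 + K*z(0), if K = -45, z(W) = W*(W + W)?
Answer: -12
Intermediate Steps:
z(W) = 2*W**2 (z(W) = W*(2*W) = 2*W**2)
-12 + K*z(0) = -12 - 90*0**2 = -12 - 90*0 = -12 - 45*0 = -12 + 0 = -12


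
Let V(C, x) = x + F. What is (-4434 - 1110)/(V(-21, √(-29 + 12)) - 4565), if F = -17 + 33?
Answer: 4203276/3448903 + 924*I*√17/3448903 ≈ 1.2187 + 0.0011046*I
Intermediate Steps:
F = 16
V(C, x) = 16 + x (V(C, x) = x + 16 = 16 + x)
(-4434 - 1110)/(V(-21, √(-29 + 12)) - 4565) = (-4434 - 1110)/((16 + √(-29 + 12)) - 4565) = -5544/((16 + √(-17)) - 4565) = -5544/((16 + I*√17) - 4565) = -5544/(-4549 + I*√17)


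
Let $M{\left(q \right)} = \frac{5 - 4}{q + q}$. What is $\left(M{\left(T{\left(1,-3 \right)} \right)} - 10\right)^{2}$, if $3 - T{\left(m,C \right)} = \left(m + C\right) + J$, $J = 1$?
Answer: $\frac{6241}{64} \approx 97.516$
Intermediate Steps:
$T{\left(m,C \right)} = 2 - C - m$ ($T{\left(m,C \right)} = 3 - \left(\left(m + C\right) + 1\right) = 3 - \left(\left(C + m\right) + 1\right) = 3 - \left(1 + C + m\right) = 2 - C - m$)
$M{\left(q \right)} = \frac{1}{2 q}$ ($M{\left(q \right)} = 1 \frac{1}{2 q} = \frac{1}{2 q}$)
$\left(M{\left(T{\left(1,-3 \right)} \right)} - 10\right)^{2} = \left(\frac{1}{2 \left(2 - -3 - 1\right)} - 10\right)^{2} = \left(\frac{1}{2 \left(2 + 3 - 1\right)} - 10\right)^{2} = \left(\frac{1}{2 \cdot 4} - 10\right)^{2} = \left(\frac{1}{2} \cdot \frac{1}{4} - 10\right)^{2} = \left(\frac{1}{8} - 10\right)^{2} = \left(- \frac{79}{8}\right)^{2} = \frac{6241}{64}$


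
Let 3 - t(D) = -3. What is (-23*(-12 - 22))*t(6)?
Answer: 4692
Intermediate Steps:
t(D) = 6 (t(D) = 3 - 1*(-3) = 3 + 3 = 6)
(-23*(-12 - 22))*t(6) = -23*(-12 - 22)*6 = -23*(-34)*6 = 782*6 = 4692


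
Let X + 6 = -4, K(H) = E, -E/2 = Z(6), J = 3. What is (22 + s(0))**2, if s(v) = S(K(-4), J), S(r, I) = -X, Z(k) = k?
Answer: 1024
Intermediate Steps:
E = -12 (E = -2*6 = -12)
K(H) = -12
X = -10 (X = -6 - 4 = -10)
S(r, I) = 10 (S(r, I) = -1*(-10) = 10)
s(v) = 10
(22 + s(0))**2 = (22 + 10)**2 = 32**2 = 1024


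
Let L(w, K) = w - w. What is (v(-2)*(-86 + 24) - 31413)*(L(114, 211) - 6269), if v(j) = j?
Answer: 196150741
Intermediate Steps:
L(w, K) = 0
(v(-2)*(-86 + 24) - 31413)*(L(114, 211) - 6269) = (-2*(-86 + 24) - 31413)*(0 - 6269) = (-2*(-62) - 31413)*(-6269) = (124 - 31413)*(-6269) = -31289*(-6269) = 196150741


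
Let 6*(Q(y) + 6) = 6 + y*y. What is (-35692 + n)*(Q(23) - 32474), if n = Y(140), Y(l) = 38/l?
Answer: 32370375283/28 ≈ 1.1561e+9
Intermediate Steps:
Q(y) = -5 + y²/6 (Q(y) = -6 + (6 + y*y)/6 = -6 + (6 + y²)/6 = -6 + (1 + y²/6) = -5 + y²/6)
n = 19/70 (n = 38/140 = 38*(1/140) = 19/70 ≈ 0.27143)
(-35692 + n)*(Q(23) - 32474) = (-35692 + 19/70)*((-5 + (⅙)*23²) - 32474) = -2498421*((-5 + (⅙)*529) - 32474)/70 = -2498421*((-5 + 529/6) - 32474)/70 = -2498421*(499/6 - 32474)/70 = -2498421/70*(-194345/6) = 32370375283/28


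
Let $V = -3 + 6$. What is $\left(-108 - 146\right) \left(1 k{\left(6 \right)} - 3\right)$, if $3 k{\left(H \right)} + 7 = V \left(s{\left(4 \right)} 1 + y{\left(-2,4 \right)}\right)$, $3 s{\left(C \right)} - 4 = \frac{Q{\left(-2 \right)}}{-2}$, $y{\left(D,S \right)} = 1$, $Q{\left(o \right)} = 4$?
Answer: $\frac{2794}{3} \approx 931.33$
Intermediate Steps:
$s{\left(C \right)} = \frac{2}{3}$ ($s{\left(C \right)} = \frac{4}{3} + \frac{4 \frac{1}{-2}}{3} = \frac{4}{3} + \frac{4 \left(- \frac{1}{2}\right)}{3} = \frac{4}{3} + \frac{1}{3} \left(-2\right) = \frac{4}{3} - \frac{2}{3} = \frac{2}{3}$)
$V = 3$
$k{\left(H \right)} = - \frac{2}{3}$ ($k{\left(H \right)} = - \frac{7}{3} + \frac{3 \left(\frac{2}{3} \cdot 1 + 1\right)}{3} = - \frac{7}{3} + \frac{3 \left(\frac{2}{3} + 1\right)}{3} = - \frac{7}{3} + \frac{3 \cdot \frac{5}{3}}{3} = - \frac{7}{3} + \frac{1}{3} \cdot 5 = - \frac{7}{3} + \frac{5}{3} = - \frac{2}{3}$)
$\left(-108 - 146\right) \left(1 k{\left(6 \right)} - 3\right) = \left(-108 - 146\right) \left(1 \left(- \frac{2}{3}\right) - 3\right) = - 254 \left(- \frac{2}{3} - 3\right) = \left(-254\right) \left(- \frac{11}{3}\right) = \frac{2794}{3}$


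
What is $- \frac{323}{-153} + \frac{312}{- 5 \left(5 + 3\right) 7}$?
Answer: $\frac{314}{315} \approx 0.99683$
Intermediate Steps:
$- \frac{323}{-153} + \frac{312}{- 5 \left(5 + 3\right) 7} = \left(-323\right) \left(- \frac{1}{153}\right) + \frac{312}{\left(-5\right) 8 \cdot 7} = \frac{19}{9} + \frac{312}{\left(-40\right) 7} = \frac{19}{9} + \frac{312}{-280} = \frac{19}{9} + 312 \left(- \frac{1}{280}\right) = \frac{19}{9} - \frac{39}{35} = \frac{314}{315}$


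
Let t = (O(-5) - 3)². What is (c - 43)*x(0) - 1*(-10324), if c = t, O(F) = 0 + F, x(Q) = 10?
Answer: 10534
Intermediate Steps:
O(F) = F
t = 64 (t = (-5 - 3)² = (-8)² = 64)
c = 64
(c - 43)*x(0) - 1*(-10324) = (64 - 43)*10 - 1*(-10324) = 21*10 + 10324 = 210 + 10324 = 10534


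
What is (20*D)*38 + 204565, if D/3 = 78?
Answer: 382405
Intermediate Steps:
D = 234 (D = 3*78 = 234)
(20*D)*38 + 204565 = (20*234)*38 + 204565 = 4680*38 + 204565 = 177840 + 204565 = 382405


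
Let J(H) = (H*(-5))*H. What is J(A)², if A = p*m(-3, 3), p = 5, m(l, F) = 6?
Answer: 20250000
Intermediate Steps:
A = 30 (A = 5*6 = 30)
J(H) = -5*H² (J(H) = (-5*H)*H = -5*H²)
J(A)² = (-5*30²)² = (-5*900)² = (-4500)² = 20250000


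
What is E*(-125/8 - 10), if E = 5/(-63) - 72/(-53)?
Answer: -875555/26712 ≈ -32.778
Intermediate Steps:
E = 4271/3339 (E = 5*(-1/63) - 72*(-1/53) = -5/63 + 72/53 = 4271/3339 ≈ 1.2791)
E*(-125/8 - 10) = 4271*(-125/8 - 10)/3339 = (4271/3339)*(-205/8) = -875555/26712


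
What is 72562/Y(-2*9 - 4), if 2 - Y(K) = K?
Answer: 36281/12 ≈ 3023.4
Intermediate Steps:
Y(K) = 2 - K
72562/Y(-2*9 - 4) = 72562/(2 - (-2*9 - 4)) = 72562/(2 - (-18 - 4)) = 72562/(2 - 1*(-22)) = 72562/(2 + 22) = 72562/24 = 72562*(1/24) = 36281/12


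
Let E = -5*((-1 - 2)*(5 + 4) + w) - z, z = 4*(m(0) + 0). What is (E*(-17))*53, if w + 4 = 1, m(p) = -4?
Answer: -149566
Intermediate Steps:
w = -3 (w = -4 + 1 = -3)
z = -16 (z = 4*(-4 + 0) = 4*(-4) = -16)
E = 166 (E = -5*((-1 - 2)*(5 + 4) - 3) - 1*(-16) = -5*(-3*9 - 3) + 16 = -5*(-27 - 3) + 16 = -5*(-30) + 16 = 150 + 16 = 166)
(E*(-17))*53 = (166*(-17))*53 = -2822*53 = -149566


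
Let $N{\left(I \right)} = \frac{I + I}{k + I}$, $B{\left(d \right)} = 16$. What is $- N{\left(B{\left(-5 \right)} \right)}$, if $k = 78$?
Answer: $- \frac{16}{47} \approx -0.34043$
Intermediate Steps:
$N{\left(I \right)} = \frac{2 I}{78 + I}$ ($N{\left(I \right)} = \frac{I + I}{78 + I} = \frac{2 I}{78 + I}$)
$- N{\left(B{\left(-5 \right)} \right)} = - \frac{2 \cdot 16}{78 + 16} = - \frac{2 \cdot 16}{94} = \left(-1\right) \frac{16}{47} = - \frac{16}{47}$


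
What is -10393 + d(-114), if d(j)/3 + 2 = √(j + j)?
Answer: -10399 + 6*I*√57 ≈ -10399.0 + 45.299*I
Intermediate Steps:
d(j) = -6 + 3*√2*√j (d(j) = -6 + 3*√(j + j) = -6 + 3*√(2*j) = -6 + 3*(√2*√j) = -6 + 3*√2*√j)
-10393 + d(-114) = -10393 + (-6 + 3*√2*√(-114)) = -10393 + (-6 + 3*√2*(I*√114)) = -10393 + (-6 + 6*I*√57) = -10399 + 6*I*√57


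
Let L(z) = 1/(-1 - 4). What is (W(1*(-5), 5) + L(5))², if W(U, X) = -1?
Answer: 36/25 ≈ 1.4400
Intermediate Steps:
L(z) = -⅕ (L(z) = 1/(-5) = -⅕)
(W(1*(-5), 5) + L(5))² = (-1 - ⅕)² = (-6/5)² = 36/25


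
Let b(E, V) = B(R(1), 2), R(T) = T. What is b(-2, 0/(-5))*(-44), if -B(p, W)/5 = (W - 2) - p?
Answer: -220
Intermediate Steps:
B(p, W) = 10 - 5*W + 5*p (B(p, W) = -5*((W - 2) - p) = -5*((-2 + W) - p) = -5*(-2 + W - p) = 10 - 5*W + 5*p)
b(E, V) = 5 (b(E, V) = 10 - 5*2 + 5*1 = 10 - 10 + 5 = 5)
b(-2, 0/(-5))*(-44) = 5*(-44) = -220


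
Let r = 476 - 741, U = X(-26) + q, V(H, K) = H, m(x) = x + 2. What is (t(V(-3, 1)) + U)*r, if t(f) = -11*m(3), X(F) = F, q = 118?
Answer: -9805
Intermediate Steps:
m(x) = 2 + x
U = 92 (U = -26 + 118 = 92)
r = -265
t(f) = -55 (t(f) = -11*(2 + 3) = -11*5 = -55)
(t(V(-3, 1)) + U)*r = (-55 + 92)*(-265) = 37*(-265) = -9805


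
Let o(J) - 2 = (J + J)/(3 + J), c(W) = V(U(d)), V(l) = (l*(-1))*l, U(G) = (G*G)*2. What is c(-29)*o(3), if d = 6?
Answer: -15552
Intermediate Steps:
U(G) = 2*G**2 (U(G) = G**2*2 = 2*G**2)
V(l) = -l**2 (V(l) = (-l)*l = -l**2)
c(W) = -5184 (c(W) = -(2*6**2)**2 = -(2*36)**2 = -1*72**2 = -1*5184 = -5184)
o(J) = 2 + 2*J/(3 + J) (o(J) = 2 + (J + J)/(3 + J) = 2 + (2*J)/(3 + J) = 2 + 2*J/(3 + J))
c(-29)*o(3) = -10368*(3 + 2*3)/(3 + 3) = -10368*(3 + 6)/6 = -10368*9/6 = -5184*3 = -15552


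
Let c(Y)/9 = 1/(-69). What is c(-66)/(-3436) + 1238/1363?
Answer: 97840753/107715164 ≈ 0.90833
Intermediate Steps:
c(Y) = -3/23 (c(Y) = 9/(-69) = 9*(-1/69) = -3/23)
c(-66)/(-3436) + 1238/1363 = -3/23/(-3436) + 1238/1363 = -3/23*(-1/3436) + 1238*(1/1363) = 3/79028 + 1238/1363 = 97840753/107715164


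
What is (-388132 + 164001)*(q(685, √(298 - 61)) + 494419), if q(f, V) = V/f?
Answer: -110814624889 - 224131*√237/685 ≈ -1.1081e+11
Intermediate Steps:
(-388132 + 164001)*(q(685, √(298 - 61)) + 494419) = (-388132 + 164001)*(√(298 - 61)/685 + 494419) = -224131*(√237*(1/685) + 494419) = -224131*(√237/685 + 494419) = -224131*(494419 + √237/685) = -110814624889 - 224131*√237/685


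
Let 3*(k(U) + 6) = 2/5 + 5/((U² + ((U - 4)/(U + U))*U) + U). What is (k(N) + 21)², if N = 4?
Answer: 833569/3600 ≈ 231.55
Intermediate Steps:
k(U) = -88/15 + 5/(3*(-2 + U² + 3*U/2)) (k(U) = -6 + (2/5 + 5/((U² + ((U - 4)/(U + U))*U) + U))/3 = -6 + (2*(⅕) + 5/((U² + ((-4 + U)/((2*U)))*U) + U))/3 = -6 + (⅖ + 5/((U² + ((-4 + U)*(1/(2*U)))*U) + U))/3 = -6 + (⅖ + 5/((U² + ((-4 + U)/(2*U))*U) + U))/3 = -6 + (⅖ + 5/((U² + (-2 + U/2)) + U))/3 = -6 + (⅖ + 5/((-2 + U² + U/2) + U))/3 = -6 + (⅖ + 5/(-2 + U² + 3*U/2))/3 = -6 + (2/15 + 5/(3*(-2 + U² + 3*U/2))) = -88/15 + 5/(3*(-2 + U² + 3*U/2)))
(k(N) + 21)² = (2*(201 - 132*4 - 88*4²)/(15*(-4 + 2*4² + 3*4)) + 21)² = (2*(201 - 528 - 88*16)/(15*(-4 + 2*16 + 12)) + 21)² = (2*(201 - 528 - 1408)/(15*(-4 + 32 + 12)) + 21)² = ((2/15)*(-1735)/40 + 21)² = ((2/15)*(1/40)*(-1735) + 21)² = (-347/60 + 21)² = (913/60)² = 833569/3600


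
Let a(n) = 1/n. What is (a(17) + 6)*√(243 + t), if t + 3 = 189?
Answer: 103*√429/17 ≈ 125.49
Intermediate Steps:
t = 186 (t = -3 + 189 = 186)
(a(17) + 6)*√(243 + t) = (1/17 + 6)*√(243 + 186) = (1/17 + 6)*√429 = 103*√429/17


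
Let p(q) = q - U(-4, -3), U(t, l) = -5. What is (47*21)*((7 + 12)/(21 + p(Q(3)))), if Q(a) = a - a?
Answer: 18753/26 ≈ 721.27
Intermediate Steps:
Q(a) = 0
p(q) = 5 + q (p(q) = q - 1*(-5) = q + 5 = 5 + q)
(47*21)*((7 + 12)/(21 + p(Q(3)))) = (47*21)*((7 + 12)/(21 + (5 + 0))) = 987*(19/(21 + 5)) = 987*(19/26) = 18753/26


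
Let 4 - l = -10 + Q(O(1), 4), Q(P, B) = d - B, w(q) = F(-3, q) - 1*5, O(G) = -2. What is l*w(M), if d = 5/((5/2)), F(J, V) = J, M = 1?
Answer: -128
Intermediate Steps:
w(q) = -8 (w(q) = -3 - 1*5 = -3 - 5 = -8)
d = 2 (d = 5/((5*(½))) = 5/(5/2) = 5*(⅖) = 2)
Q(P, B) = 2 - B
l = 16 (l = 4 - (-10 + (2 - 1*4)) = 4 - (-10 + (2 - 4)) = 4 - (-10 - 2) = 4 - 1*(-12) = 4 + 12 = 16)
l*w(M) = 16*(-8) = -128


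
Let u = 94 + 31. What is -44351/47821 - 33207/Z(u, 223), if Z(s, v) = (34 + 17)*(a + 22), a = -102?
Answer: 27589017/3825680 ≈ 7.2115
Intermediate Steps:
u = 125
Z(s, v) = -4080 (Z(s, v) = (34 + 17)*(-102 + 22) = 51*(-80) = -4080)
-44351/47821 - 33207/Z(u, 223) = -44351/47821 - 33207/(-4080) = -44351*1/47821 - 33207*(-1/4080) = -44351/47821 + 11069/1360 = 27589017/3825680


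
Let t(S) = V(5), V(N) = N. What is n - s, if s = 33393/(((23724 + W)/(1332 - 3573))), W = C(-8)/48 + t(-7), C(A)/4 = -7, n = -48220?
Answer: -12832206464/284741 ≈ -45066.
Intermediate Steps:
C(A) = -28 (C(A) = 4*(-7) = -28)
t(S) = 5
W = 53/12 (W = -28/48 + 5 = -28*1/48 + 5 = -7/12 + 5 = 53/12 ≈ 4.4167)
s = -898004556/284741 (s = 33393/(((23724 + 53/12)/(1332 - 3573))) = 33393/(((284741/12)/(-2241))) = 33393/(((284741/12)*(-1/2241))) = 33393/(-284741/26892) = 33393*(-26892/284741) = -898004556/284741 ≈ -3153.8)
n - s = -48220 - 1*(-898004556/284741) = -48220 + 898004556/284741 = -12832206464/284741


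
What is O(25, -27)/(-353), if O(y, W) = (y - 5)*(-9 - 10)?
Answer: 380/353 ≈ 1.0765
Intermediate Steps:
O(y, W) = 95 - 19*y (O(y, W) = (-5 + y)*(-19) = 95 - 19*y)
O(25, -27)/(-353) = (95 - 19*25)/(-353) = (95 - 475)*(-1/353) = -380*(-1/353) = 380/353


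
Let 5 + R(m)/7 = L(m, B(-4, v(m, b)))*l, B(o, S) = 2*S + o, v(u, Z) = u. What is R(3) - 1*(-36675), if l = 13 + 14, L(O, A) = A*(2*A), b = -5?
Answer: 38152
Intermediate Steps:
B(o, S) = o + 2*S
L(O, A) = 2*A²
l = 27
R(m) = -35 + 378*(-4 + 2*m)² (R(m) = -35 + 7*((2*(-4 + 2*m)²)*27) = -35 + 7*(54*(-4 + 2*m)²) = -35 + 378*(-4 + 2*m)²)
R(3) - 1*(-36675) = (-35 + 1512*(-2 + 3)²) - 1*(-36675) = (-35 + 1512*1²) + 36675 = (-35 + 1512*1) + 36675 = (-35 + 1512) + 36675 = 1477 + 36675 = 38152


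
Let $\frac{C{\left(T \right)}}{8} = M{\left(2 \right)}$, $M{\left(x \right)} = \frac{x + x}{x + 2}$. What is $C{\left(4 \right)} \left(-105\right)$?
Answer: $-840$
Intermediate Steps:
$M{\left(x \right)} = \frac{2 x}{2 + x}$
$C{\left(T \right)} = 8$ ($C{\left(T \right)} = 8 \cdot 2 \cdot 2 \frac{1}{2 + 2} = 8 \cdot 2 \cdot 2 \cdot \frac{1}{4} = 8 \cdot 1 = 8$)
$C{\left(4 \right)} \left(-105\right) = 8 \left(-105\right) = -840$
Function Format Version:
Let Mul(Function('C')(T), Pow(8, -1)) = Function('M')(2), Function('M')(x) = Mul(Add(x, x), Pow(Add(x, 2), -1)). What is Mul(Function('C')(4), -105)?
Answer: -840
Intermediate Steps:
Function('M')(x) = Mul(2, x, Pow(Add(2, x), -1)) (Function('M')(x) = Mul(Mul(2, x), Pow(Add(2, x), -1)) = Mul(2, x, Pow(Add(2, x), -1)))
Function('C')(T) = 8 (Function('C')(T) = Mul(8, Mul(2, 2, Pow(Add(2, 2), -1))) = Mul(8, Mul(2, 2, Pow(4, -1))) = Mul(8, Mul(2, 2, Rational(1, 4))) = Mul(8, 1) = 8)
Mul(Function('C')(4), -105) = Mul(8, -105) = -840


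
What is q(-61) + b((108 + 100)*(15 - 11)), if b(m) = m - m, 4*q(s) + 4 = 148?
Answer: 36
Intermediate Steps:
q(s) = 36 (q(s) = -1 + (¼)*148 = -1 + 37 = 36)
b(m) = 0
q(-61) + b((108 + 100)*(15 - 11)) = 36 + 0 = 36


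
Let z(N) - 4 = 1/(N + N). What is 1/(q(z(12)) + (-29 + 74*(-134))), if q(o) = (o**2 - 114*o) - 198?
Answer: -576/6098351 ≈ -9.4452e-5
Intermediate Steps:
z(N) = 4 + 1/(2*N) (z(N) = 4 + 1/(N + N) = 4 + 1/(2*N))
q(o) = -198 + o**2 - 114*o
1/(q(z(12)) + (-29 + 74*(-134))) = 1/((-198 + (4 + (1/2)/12)**2 - 114*(4 + (1/2)/12)) + (-29 + 74*(-134))) = 1/((-198 + (4 + (1/2)*(1/12))**2 - 114*(4 + (1/2)*(1/12))) + (-29 - 9916)) = 1/((-198 + (4 + 1/24)**2 - 114*(4 + 1/24)) - 9945) = 1/((-198 + (97/24)**2 - 114*97/24) - 9945) = 1/((-198 + 9409/576 - 1843/4) - 9945) = 1/(-370031/576 - 9945) = 1/(-6098351/576) = -576/6098351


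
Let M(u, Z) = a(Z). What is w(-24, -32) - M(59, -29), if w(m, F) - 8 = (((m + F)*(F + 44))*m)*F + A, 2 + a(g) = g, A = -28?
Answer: -516085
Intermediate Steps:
a(g) = -2 + g
M(u, Z) = -2 + Z
w(m, F) = -20 + F*m*(44 + F)*(F + m) (w(m, F) = 8 + ((((m + F)*(F + 44))*m)*F - 28) = 8 + ((((F + m)*(44 + F))*m)*F - 28) = 8 + ((((44 + F)*(F + m))*m)*F - 28) = 8 + ((m*(44 + F)*(F + m))*F - 28) = 8 + (F*m*(44 + F)*(F + m) - 28) = 8 + (-28 + F*m*(44 + F)*(F + m)) = -20 + F*m*(44 + F)*(F + m))
w(-24, -32) - M(59, -29) = (-20 - 24*(-32)³ + (-32)²*(-24)² + 44*(-32)*(-24)² + 44*(-24)*(-32)²) - (-2 - 29) = (-20 - 24*(-32768) + 1024*576 + 44*(-32)*576 + 44*(-24)*1024) - 1*(-31) = (-20 + 786432 + 589824 - 811008 - 1081344) + 31 = -516116 + 31 = -516085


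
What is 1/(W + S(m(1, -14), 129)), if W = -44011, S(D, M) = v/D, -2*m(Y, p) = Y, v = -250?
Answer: -1/43511 ≈ -2.2983e-5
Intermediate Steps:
m(Y, p) = -Y/2
S(D, M) = -250/D
1/(W + S(m(1, -14), 129)) = 1/(-44011 - 250/((-½*1))) = 1/(-44011 - 250/(-½)) = 1/(-44011 - 250*(-2)) = 1/(-44011 + 500) = 1/(-43511) = -1/43511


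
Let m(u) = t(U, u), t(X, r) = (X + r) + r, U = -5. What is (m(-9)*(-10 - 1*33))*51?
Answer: 50439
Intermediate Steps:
t(X, r) = X + 2*r
m(u) = -5 + 2*u
(m(-9)*(-10 - 1*33))*51 = ((-5 + 2*(-9))*(-10 - 1*33))*51 = ((-5 - 18)*(-10 - 33))*51 = -23*(-43)*51 = 989*51 = 50439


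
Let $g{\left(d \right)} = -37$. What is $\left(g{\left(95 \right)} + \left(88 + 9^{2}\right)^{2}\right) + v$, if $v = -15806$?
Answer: $12718$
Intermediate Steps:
$\left(g{\left(95 \right)} + \left(88 + 9^{2}\right)^{2}\right) + v = \left(-37 + \left(88 + 9^{2}\right)^{2}\right) - 15806 = \left(-37 + \left(88 + 81\right)^{2}\right) - 15806 = \left(-37 + 169^{2}\right) - 15806 = \left(-37 + 28561\right) - 15806 = 28524 - 15806 = 12718$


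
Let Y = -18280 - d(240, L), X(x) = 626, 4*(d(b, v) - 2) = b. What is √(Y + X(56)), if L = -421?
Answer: 2*I*√4429 ≈ 133.1*I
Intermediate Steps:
d(b, v) = 2 + b/4
Y = -18342 (Y = -18280 - (2 + (¼)*240) = -18280 - (2 + 60) = -18280 - 1*62 = -18280 - 62 = -18342)
√(Y + X(56)) = √(-18342 + 626) = √(-17716) = 2*I*√4429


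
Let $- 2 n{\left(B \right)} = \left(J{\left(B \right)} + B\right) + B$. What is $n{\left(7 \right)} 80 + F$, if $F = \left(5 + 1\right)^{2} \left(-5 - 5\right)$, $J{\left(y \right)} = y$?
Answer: $-1200$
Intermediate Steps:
$F = -360$ ($F = 6^{2} \left(-10\right) = 36 \left(-10\right) = -360$)
$n{\left(B \right)} = - \frac{3 B}{2}$ ($n{\left(B \right)} = - \frac{\left(B + B\right) + B}{2} = - \frac{2 B + B}{2} = - \frac{3 B}{2}$)
$n{\left(7 \right)} 80 + F = \left(- \frac{3}{2}\right) 7 \cdot 80 - 360 = \left(- \frac{21}{2}\right) 80 - 360 = -840 - 360 = -1200$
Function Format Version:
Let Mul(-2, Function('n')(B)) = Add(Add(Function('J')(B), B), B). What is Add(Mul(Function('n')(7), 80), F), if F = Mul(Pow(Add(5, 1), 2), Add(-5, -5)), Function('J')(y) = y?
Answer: -1200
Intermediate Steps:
F = -360 (F = Mul(Pow(6, 2), -10) = Mul(36, -10) = -360)
Function('n')(B) = Mul(Rational(-3, 2), B) (Function('n')(B) = Mul(Rational(-1, 2), Add(Add(B, B), B)) = Mul(Rational(-1, 2), Add(Mul(2, B), B)) = Mul(Rational(-1, 2), Mul(3, B)) = Mul(Rational(-3, 2), B))
Add(Mul(Function('n')(7), 80), F) = Add(Mul(Mul(Rational(-3, 2), 7), 80), -360) = Add(Mul(Rational(-21, 2), 80), -360) = Add(-840, -360) = -1200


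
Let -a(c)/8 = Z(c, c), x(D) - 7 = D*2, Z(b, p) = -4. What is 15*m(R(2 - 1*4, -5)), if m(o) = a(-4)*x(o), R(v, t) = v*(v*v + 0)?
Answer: -4320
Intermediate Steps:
x(D) = 7 + 2*D (x(D) = 7 + D*2 = 7 + 2*D)
a(c) = 32 (a(c) = -8*(-4) = 32)
R(v, t) = v**3 (R(v, t) = v*(v**2 + 0) = v*v**2 = v**3)
m(o) = 224 + 64*o (m(o) = 32*(7 + 2*o) = 224 + 64*o)
15*m(R(2 - 1*4, -5)) = 15*(224 + 64*(2 - 1*4)**3) = 15*(224 + 64*(2 - 4)**3) = 15*(224 + 64*(-2)**3) = 15*(224 + 64*(-8)) = 15*(224 - 512) = 15*(-288) = -4320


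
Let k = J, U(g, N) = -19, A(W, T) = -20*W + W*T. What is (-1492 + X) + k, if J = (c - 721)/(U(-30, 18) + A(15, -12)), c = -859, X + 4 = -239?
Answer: -864185/499 ≈ -1731.8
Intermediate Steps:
X = -243 (X = -4 - 239 = -243)
A(W, T) = -20*W + T*W
J = 1580/499 (J = (-859 - 721)/(-19 + 15*(-20 - 12)) = -1580/(-19 + 15*(-32)) = -1580/(-19 - 480) = -1580/(-499) = -1580*(-1/499) = 1580/499 ≈ 3.1663)
k = 1580/499 ≈ 3.1663
(-1492 + X) + k = (-1492 - 243) + 1580/499 = -1735 + 1580/499 = -864185/499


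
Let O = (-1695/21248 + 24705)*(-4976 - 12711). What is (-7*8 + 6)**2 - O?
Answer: 9284492594615/21248 ≈ 4.3696e+8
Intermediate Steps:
O = -9284439474615/21248 (O = (-1695*1/21248 + 24705)*(-17687) = (-1695/21248 + 24705)*(-17687) = (524930145/21248)*(-17687) = -9284439474615/21248 ≈ -4.3696e+8)
(-7*8 + 6)**2 - O = (-7*8 + 6)**2 - 1*(-9284439474615/21248) = (-56 + 6)**2 + 9284439474615/21248 = (-50)**2 + 9284439474615/21248 = 2500 + 9284439474615/21248 = 9284492594615/21248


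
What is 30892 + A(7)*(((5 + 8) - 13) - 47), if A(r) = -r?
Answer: 31221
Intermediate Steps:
30892 + A(7)*(((5 + 8) - 13) - 47) = 30892 + (-1*7)*(((5 + 8) - 13) - 47) = 30892 - 7*((13 - 13) - 47) = 30892 - 7*(0 - 47) = 30892 - 7*(-47) = 30892 + 329 = 31221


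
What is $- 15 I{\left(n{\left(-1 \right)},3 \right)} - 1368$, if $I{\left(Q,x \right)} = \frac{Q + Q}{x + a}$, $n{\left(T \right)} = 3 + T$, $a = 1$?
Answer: $-1383$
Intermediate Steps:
$I{\left(Q,x \right)} = \frac{2 Q}{1 + x}$ ($I{\left(Q,x \right)} = \frac{Q + Q}{x + 1} = \frac{2 Q}{1 + x}$)
$- 15 I{\left(n{\left(-1 \right)},3 \right)} - 1368 = - 15 \frac{2 \left(3 - 1\right)}{1 + 3} - 1368 = - 15 \cdot 2 \cdot 2 \cdot \frac{1}{4} - 1368 = \left(-15\right) 1 - 1368 = -15 - 1368 = -1383$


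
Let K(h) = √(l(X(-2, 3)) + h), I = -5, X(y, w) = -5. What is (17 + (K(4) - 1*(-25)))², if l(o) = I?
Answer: (42 + I)² ≈ 1763.0 + 84.0*I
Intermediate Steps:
l(o) = -5
K(h) = √(-5 + h)
(17 + (K(4) - 1*(-25)))² = (17 + (√(-5 + 4) - 1*(-25)))² = (17 + (√(-1) + 25))² = (17 + (I + 25))² = (17 + (25 + I))² = (42 + I)²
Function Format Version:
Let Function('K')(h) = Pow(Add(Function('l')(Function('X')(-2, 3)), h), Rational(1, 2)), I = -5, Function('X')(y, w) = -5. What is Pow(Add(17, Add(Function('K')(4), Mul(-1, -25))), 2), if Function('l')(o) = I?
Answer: Pow(Add(42, I), 2) ≈ Add(1763.0, Mul(84.000, I))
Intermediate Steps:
Function('l')(o) = -5
Function('K')(h) = Pow(Add(-5, h), Rational(1, 2))
Pow(Add(17, Add(Function('K')(4), Mul(-1, -25))), 2) = Pow(Add(17, Add(Pow(Add(-5, 4), Rational(1, 2)), Mul(-1, -25))), 2) = Pow(Add(17, Add(Pow(-1, Rational(1, 2)), 25)), 2) = Pow(Add(17, Add(I, 25)), 2) = Pow(Add(17, Add(25, I)), 2) = Pow(Add(42, I), 2)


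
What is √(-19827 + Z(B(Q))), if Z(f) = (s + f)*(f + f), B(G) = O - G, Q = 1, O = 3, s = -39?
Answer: 5*I*√799 ≈ 141.33*I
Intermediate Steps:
B(G) = 3 - G
Z(f) = 2*f*(-39 + f) (Z(f) = (-39 + f)*(f + f) = (-39 + f)*(2*f) = 2*f*(-39 + f))
√(-19827 + Z(B(Q))) = √(-19827 + 2*(3 - 1*1)*(-39 + (3 - 1*1))) = √(-19827 + 2*(3 - 1)*(-39 + (3 - 1))) = √(-19827 + 2*2*(-39 + 2)) = √(-19827 + 2*2*(-37)) = √(-19827 - 148) = √(-19975) = 5*I*√799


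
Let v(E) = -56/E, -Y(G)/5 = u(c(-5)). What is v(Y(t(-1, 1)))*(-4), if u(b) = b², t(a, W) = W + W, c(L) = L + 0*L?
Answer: -224/125 ≈ -1.7920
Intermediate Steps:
c(L) = L (c(L) = L + 0 = L)
t(a, W) = 2*W
Y(G) = -125 (Y(G) = -5*(-5)² = -5*25 = -125)
v(Y(t(-1, 1)))*(-4) = -56/(-125)*(-4) = -56*(-1/125)*(-4) = (56/125)*(-4) = -224/125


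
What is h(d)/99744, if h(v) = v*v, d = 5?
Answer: 25/99744 ≈ 0.00025064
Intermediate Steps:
h(v) = v**2
h(d)/99744 = 5**2/99744 = 25*(1/99744) = 25/99744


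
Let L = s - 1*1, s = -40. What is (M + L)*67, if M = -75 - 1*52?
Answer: -11256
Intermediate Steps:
M = -127 (M = -75 - 52 = -127)
L = -41 (L = -40 - 1*1 = -40 - 1 = -41)
(M + L)*67 = (-127 - 41)*67 = -168*67 = -11256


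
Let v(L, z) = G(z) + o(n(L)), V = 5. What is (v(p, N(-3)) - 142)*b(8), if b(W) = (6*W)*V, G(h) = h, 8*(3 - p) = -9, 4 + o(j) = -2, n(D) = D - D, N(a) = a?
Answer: -36240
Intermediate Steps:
n(D) = 0
o(j) = -6 (o(j) = -4 - 2 = -6)
p = 33/8 (p = 3 - 1/8*(-9) = 3 + 9/8 = 33/8 ≈ 4.1250)
v(L, z) = -6 + z (v(L, z) = z - 6 = -6 + z)
b(W) = 30*W (b(W) = (6*W)*5 = 30*W)
(v(p, N(-3)) - 142)*b(8) = ((-6 - 3) - 142)*(30*8) = (-9 - 142)*240 = -151*240 = -36240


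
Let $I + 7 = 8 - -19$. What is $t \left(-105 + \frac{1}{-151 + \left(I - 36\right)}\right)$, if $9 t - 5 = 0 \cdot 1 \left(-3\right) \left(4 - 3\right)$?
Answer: $- \frac{87680}{1503} \approx -58.337$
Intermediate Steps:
$I = 20$ ($I = -7 + \left(8 - -19\right) = -7 + \left(8 + 19\right) = -7 + 27 = 20$)
$t = \frac{5}{9}$ ($t = \frac{5}{9} + \frac{0 \cdot 1 \left(-3\right) \left(4 - 3\right)}{9} = \frac{5}{9} + \frac{0 \left(-3\right) 1}{9} = \frac{5}{9} + \frac{0 \cdot 1}{9} = \frac{5}{9} + \frac{1}{9} \cdot 0 = \frac{5}{9} + 0 = \frac{5}{9} \approx 0.55556$)
$t \left(-105 + \frac{1}{-151 + \left(I - 36\right)}\right) = \frac{5 \left(-105 + \frac{1}{-151 + \left(20 - 36\right)}\right)}{9} = \frac{5 \left(-105 + \frac{1}{-151 - 16}\right)}{9} = \frac{5 \left(-105 + \frac{1}{-167}\right)}{9} = \frac{5 \left(-105 - \frac{1}{167}\right)}{9} = \frac{5}{9} \left(- \frac{17536}{167}\right) = - \frac{87680}{1503}$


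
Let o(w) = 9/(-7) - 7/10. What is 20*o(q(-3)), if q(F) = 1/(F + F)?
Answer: -278/7 ≈ -39.714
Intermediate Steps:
q(F) = 1/(2*F)
o(w) = -139/70 (o(w) = 9*(-⅐) - 7*⅒ = -9/7 - 7/10 = -139/70)
20*o(q(-3)) = 20*(-139/70) = -278/7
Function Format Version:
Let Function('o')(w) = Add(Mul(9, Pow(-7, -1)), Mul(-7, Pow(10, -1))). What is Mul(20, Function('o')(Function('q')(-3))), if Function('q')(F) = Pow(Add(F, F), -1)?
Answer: Rational(-278, 7) ≈ -39.714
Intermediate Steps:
Function('q')(F) = Mul(Rational(1, 2), Pow(F, -1)) (Function('q')(F) = Pow(Mul(2, F), -1) = Mul(Rational(1, 2), Pow(F, -1)))
Function('o')(w) = Rational(-139, 70) (Function('o')(w) = Add(Mul(9, Rational(-1, 7)), Mul(-7, Rational(1, 10))) = Add(Rational(-9, 7), Rational(-7, 10)) = Rational(-139, 70))
Mul(20, Function('o')(Function('q')(-3))) = Mul(20, Rational(-139, 70)) = Rational(-278, 7)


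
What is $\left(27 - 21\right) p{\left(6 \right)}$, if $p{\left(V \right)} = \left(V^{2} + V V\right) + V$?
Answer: $468$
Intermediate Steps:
$p{\left(V \right)} = V + 2 V^{2}$ ($p{\left(V \right)} = \left(V^{2} + V^{2}\right) + V = 2 V^{2} + V = V + 2 V^{2}$)
$\left(27 - 21\right) p{\left(6 \right)} = \left(27 - 21\right) 6 \left(1 + 2 \cdot 6\right) = 6 \cdot 6 \left(1 + 12\right) = 6 \cdot 6 \cdot 13 = 6 \cdot 78 = 468$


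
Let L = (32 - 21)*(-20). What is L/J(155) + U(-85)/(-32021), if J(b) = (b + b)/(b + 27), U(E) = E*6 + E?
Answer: -128193639/992651 ≈ -129.14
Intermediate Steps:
U(E) = 7*E (U(E) = 6*E + E = 7*E)
L = -220 (L = 11*(-20) = -220)
J(b) = 2*b/(27 + b) (J(b) = (2*b)/(27 + b) = 2*b/(27 + b))
L/J(155) + U(-85)/(-32021) = -220/(2*155/(27 + 155)) + (7*(-85))/(-32021) = -220/(2*155/182) - 595*(-1/32021) = -220/(2*155*(1/182)) + 595/32021 = -220/155/91 + 595/32021 = -220*91/155 + 595/32021 = -4004/31 + 595/32021 = -128193639/992651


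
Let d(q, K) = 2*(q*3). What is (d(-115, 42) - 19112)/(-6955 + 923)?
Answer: 9901/3016 ≈ 3.2828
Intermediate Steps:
d(q, K) = 6*q (d(q, K) = 2*(3*q) = 6*q)
(d(-115, 42) - 19112)/(-6955 + 923) = (6*(-115) - 19112)/(-6955 + 923) = (-690 - 19112)/(-6032) = -19802*(-1/6032) = 9901/3016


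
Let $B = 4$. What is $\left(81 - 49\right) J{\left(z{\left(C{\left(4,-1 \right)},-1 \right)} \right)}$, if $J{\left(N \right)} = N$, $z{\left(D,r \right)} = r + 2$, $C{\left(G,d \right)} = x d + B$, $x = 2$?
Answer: $32$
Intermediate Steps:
$C{\left(G,d \right)} = 4 + 2 d$ ($C{\left(G,d \right)} = 2 d + 4 = 4 + 2 d$)
$z{\left(D,r \right)} = 2 + r$
$\left(81 - 49\right) J{\left(z{\left(C{\left(4,-1 \right)},-1 \right)} \right)} = \left(81 - 49\right) \left(2 - 1\right) = 32 \cdot 1 = 32$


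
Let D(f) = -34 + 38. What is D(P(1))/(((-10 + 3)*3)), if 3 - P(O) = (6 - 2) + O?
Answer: -4/21 ≈ -0.19048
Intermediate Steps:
P(O) = -1 - O (P(O) = 3 - ((6 - 2) + O) = 3 - (4 + O) = 3 + (-4 - O) = -1 - O)
D(f) = 4
D(P(1))/(((-10 + 3)*3)) = 4/((-10 + 3)*3) = 4/(-7*3) = 4/(-21) = -1/21*4 = -4/21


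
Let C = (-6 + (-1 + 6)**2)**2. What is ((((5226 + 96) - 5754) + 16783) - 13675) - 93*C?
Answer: -30897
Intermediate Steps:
C = 361 (C = (-6 + 5**2)**2 = (-6 + 25)**2 = 19**2 = 361)
((((5226 + 96) - 5754) + 16783) - 13675) - 93*C = ((((5226 + 96) - 5754) + 16783) - 13675) - 93*361 = (((5322 - 5754) + 16783) - 13675) - 33573 = ((-432 + 16783) - 13675) - 33573 = (16351 - 13675) - 33573 = 2676 - 33573 = -30897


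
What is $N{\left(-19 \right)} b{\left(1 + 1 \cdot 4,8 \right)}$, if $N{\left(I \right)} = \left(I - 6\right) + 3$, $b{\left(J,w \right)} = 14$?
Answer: $-308$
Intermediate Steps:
$N{\left(I \right)} = -3 + I$ ($N{\left(I \right)} = \left(-6 + I\right) + 3 = -3 + I$)
$N{\left(-19 \right)} b{\left(1 + 1 \cdot 4,8 \right)} = \left(-3 - 19\right) 14 = \left(-22\right) 14 = -308$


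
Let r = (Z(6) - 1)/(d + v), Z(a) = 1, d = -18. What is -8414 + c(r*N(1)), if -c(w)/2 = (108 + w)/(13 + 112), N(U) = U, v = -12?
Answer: -1051966/125 ≈ -8415.7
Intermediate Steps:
r = 0 (r = (1 - 1)/(-18 - 12) = 0/(-30) = 0*(-1/30) = 0)
c(w) = -216/125 - 2*w/125 (c(w) = -2*(108 + w)/(13 + 112) = -2*(108 + w)/125 = -2*(108/125 + w/125) = -216/125 - 2*w/125)
-8414 + c(r*N(1)) = -8414 + (-216/125 - 0) = -8414 + (-216/125 - 2/125*0) = -8414 + (-216/125 + 0) = -8414 - 216/125 = -1051966/125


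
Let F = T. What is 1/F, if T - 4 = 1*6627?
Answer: 1/6631 ≈ 0.00015081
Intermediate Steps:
T = 6631 (T = 4 + 1*6627 = 4 + 6627 = 6631)
F = 6631
1/F = 1/6631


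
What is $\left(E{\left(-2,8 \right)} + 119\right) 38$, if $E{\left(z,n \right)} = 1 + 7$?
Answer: $4826$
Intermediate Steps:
$E{\left(z,n \right)} = 8$
$\left(E{\left(-2,8 \right)} + 119\right) 38 = \left(8 + 119\right) 38 = 127 \cdot 38 = 4826$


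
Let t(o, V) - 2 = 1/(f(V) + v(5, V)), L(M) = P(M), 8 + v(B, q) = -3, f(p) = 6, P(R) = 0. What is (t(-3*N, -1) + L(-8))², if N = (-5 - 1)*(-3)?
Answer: 81/25 ≈ 3.2400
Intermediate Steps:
N = 18 (N = -6*(-3) = 18)
v(B, q) = -11 (v(B, q) = -8 - 3 = -11)
L(M) = 0
t(o, V) = 9/5 (t(o, V) = 2 + 1/(6 - 11) = 2 + 1/(-5) = 2 - ⅕ = 9/5)
(t(-3*N, -1) + L(-8))² = (9/5 + 0)² = (9/5)² = 81/25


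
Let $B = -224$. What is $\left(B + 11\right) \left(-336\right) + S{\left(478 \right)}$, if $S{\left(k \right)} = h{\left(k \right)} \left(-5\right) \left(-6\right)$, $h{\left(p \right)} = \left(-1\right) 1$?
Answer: $71538$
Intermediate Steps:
$h{\left(p \right)} = -1$
$S{\left(k \right)} = -30$ ($S{\left(k \right)} = \left(-1\right) \left(-5\right) \left(-6\right) = 5 \left(-6\right) = -30$)
$\left(B + 11\right) \left(-336\right) + S{\left(478 \right)} = \left(-224 + 11\right) \left(-336\right) - 30 = \left(-213\right) \left(-336\right) - 30 = 71568 - 30 = 71538$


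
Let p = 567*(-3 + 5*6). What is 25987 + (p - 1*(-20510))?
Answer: 61806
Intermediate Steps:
p = 15309 (p = 567*(-3 + 30) = 567*27 = 15309)
25987 + (p - 1*(-20510)) = 25987 + (15309 - 1*(-20510)) = 25987 + (15309 + 20510) = 25987 + 35819 = 61806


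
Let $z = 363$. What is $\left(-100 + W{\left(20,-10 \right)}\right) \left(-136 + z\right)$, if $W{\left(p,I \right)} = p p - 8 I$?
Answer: $86260$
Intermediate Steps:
$W{\left(p,I \right)} = p^{2} - 8 I$
$\left(-100 + W{\left(20,-10 \right)}\right) \left(-136 + z\right) = \left(-100 - \left(-80 - 20^{2}\right)\right) \left(-136 + 363\right) = \left(-100 + \left(400 + 80\right)\right) 227 = \left(-100 + 480\right) 227 = 380 \cdot 227 = 86260$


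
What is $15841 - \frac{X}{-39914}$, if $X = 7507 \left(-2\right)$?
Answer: $\frac{316131330}{19957} \approx 15841.0$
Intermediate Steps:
$X = -15014$
$15841 - \frac{X}{-39914} = 15841 - - \frac{15014}{-39914} = 15841 - \left(-15014\right) \left(- \frac{1}{39914}\right) = 15841 - \frac{7507}{19957} = \frac{316131330}{19957}$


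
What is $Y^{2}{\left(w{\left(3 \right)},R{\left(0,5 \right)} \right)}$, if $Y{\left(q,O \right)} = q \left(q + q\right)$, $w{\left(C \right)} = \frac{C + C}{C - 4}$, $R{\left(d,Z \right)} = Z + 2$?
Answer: $5184$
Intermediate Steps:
$R{\left(d,Z \right)} = 2 + Z$
$w{\left(C \right)} = \frac{2 C}{-4 + C}$
$Y{\left(q,O \right)} = 2 q^{2}$ ($Y{\left(q,O \right)} = q 2 q = 2 q^{2}$)
$Y^{2}{\left(w{\left(3 \right)},R{\left(0,5 \right)} \right)} = \left(2 \left(2 \cdot 3 \frac{1}{-4 + 3}\right)^{2}\right)^{2} = \left(2 \left(2 \cdot 3 \frac{1}{-1}\right)^{2}\right)^{2} = \left(2 \left(2 \cdot 3 \left(-1\right)\right)^{2}\right)^{2} = \left(2 \left(-6\right)^{2}\right)^{2} = \left(2 \cdot 36\right)^{2} = 72^{2} = 5184$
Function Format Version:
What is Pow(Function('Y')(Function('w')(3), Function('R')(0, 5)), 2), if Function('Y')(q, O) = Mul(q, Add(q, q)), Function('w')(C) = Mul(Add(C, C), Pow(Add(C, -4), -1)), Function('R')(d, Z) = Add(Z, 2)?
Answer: 5184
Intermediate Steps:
Function('R')(d, Z) = Add(2, Z)
Function('w')(C) = Mul(2, C, Pow(Add(-4, C), -1)) (Function('w')(C) = Mul(Mul(2, C), Pow(Add(-4, C), -1)) = Mul(2, C, Pow(Add(-4, C), -1)))
Function('Y')(q, O) = Mul(2, Pow(q, 2)) (Function('Y')(q, O) = Mul(q, Mul(2, q)) = Mul(2, Pow(q, 2)))
Pow(Function('Y')(Function('w')(3), Function('R')(0, 5)), 2) = Pow(Mul(2, Pow(Mul(2, 3, Pow(Add(-4, 3), -1)), 2)), 2) = Pow(Mul(2, Pow(Mul(2, 3, Pow(-1, -1)), 2)), 2) = Pow(Mul(2, Pow(Mul(2, 3, -1), 2)), 2) = Pow(Mul(2, Pow(-6, 2)), 2) = Pow(Mul(2, 36), 2) = Pow(72, 2) = 5184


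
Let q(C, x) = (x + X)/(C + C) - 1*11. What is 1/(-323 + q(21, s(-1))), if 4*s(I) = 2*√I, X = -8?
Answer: -2358048/788037185 - 84*I/788037185 ≈ -0.0029923 - 1.0659e-7*I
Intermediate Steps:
s(I) = √I/2 (s(I) = (2*√I)/4 = √I/2)
q(C, x) = -11 + (-8 + x)/(2*C) (q(C, x) = (x - 8)/(C + C) - 1*11 = (-8 + x)/((2*C)) - 11 = (-8 + x)*(1/(2*C)) - 11 = (-8 + x)/(2*C) - 11 = -11 + (-8 + x)/(2*C))
1/(-323 + q(21, s(-1))) = 1/(-323 + (½)*(-8 + √(-1)/2 - 22*21)/21) = 1/(-323 + (½)*(1/21)*(-8 + I/2 - 462)) = 1/(-323 + (½)*(1/21)*(-470 + I/2)) = 1/(-323 + (-235/21 + I/84)) = 1/(-7018/21 + I/84) = 7056*(-7018/21 - I/84)/788037185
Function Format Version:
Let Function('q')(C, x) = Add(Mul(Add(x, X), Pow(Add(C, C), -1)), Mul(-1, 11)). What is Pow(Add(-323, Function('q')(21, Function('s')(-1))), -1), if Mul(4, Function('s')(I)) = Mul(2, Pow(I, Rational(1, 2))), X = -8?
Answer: Add(Rational(-2358048, 788037185), Mul(Rational(-84, 788037185), I)) ≈ Add(-0.0029923, Mul(-1.0659e-7, I))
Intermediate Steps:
Function('s')(I) = Mul(Rational(1, 2), Pow(I, Rational(1, 2))) (Function('s')(I) = Mul(Rational(1, 4), Mul(2, Pow(I, Rational(1, 2)))) = Mul(Rational(1, 2), Pow(I, Rational(1, 2))))
Function('q')(C, x) = Add(-11, Mul(Rational(1, 2), Pow(C, -1), Add(-8, x))) (Function('q')(C, x) = Add(Mul(Add(x, -8), Pow(Add(C, C), -1)), Mul(-1, 11)) = Add(Mul(Add(-8, x), Pow(Mul(2, C), -1)), -11) = Add(Mul(Add(-8, x), Mul(Rational(1, 2), Pow(C, -1))), -11) = Add(Mul(Rational(1, 2), Pow(C, -1), Add(-8, x)), -11) = Add(-11, Mul(Rational(1, 2), Pow(C, -1), Add(-8, x))))
Pow(Add(-323, Function('q')(21, Function('s')(-1))), -1) = Pow(Add(-323, Mul(Rational(1, 2), Pow(21, -1), Add(-8, Mul(Rational(1, 2), Pow(-1, Rational(1, 2))), Mul(-22, 21)))), -1) = Pow(Add(-323, Mul(Rational(1, 2), Rational(1, 21), Add(-8, Mul(Rational(1, 2), I), -462))), -1) = Pow(Add(-323, Mul(Rational(1, 2), Rational(1, 21), Add(-470, Mul(Rational(1, 2), I)))), -1) = Pow(Add(-323, Add(Rational(-235, 21), Mul(Rational(1, 84), I))), -1) = Pow(Add(Rational(-7018, 21), Mul(Rational(1, 84), I)), -1) = Mul(Rational(7056, 788037185), Add(Rational(-7018, 21), Mul(Rational(-1, 84), I)))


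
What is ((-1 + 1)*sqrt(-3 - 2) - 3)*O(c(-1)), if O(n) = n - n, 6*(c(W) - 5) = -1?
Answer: 0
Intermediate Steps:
c(W) = 29/6 (c(W) = 5 + (1/6)*(-1) = 5 - 1/6 = 29/6)
O(n) = 0
((-1 + 1)*sqrt(-3 - 2) - 3)*O(c(-1)) = ((-1 + 1)*sqrt(-3 - 2) - 3)*0 = (0*sqrt(-5) - 3)*0 = (0*(I*sqrt(5)) - 3)*0 = (0 - 3)*0 = -3*0 = 0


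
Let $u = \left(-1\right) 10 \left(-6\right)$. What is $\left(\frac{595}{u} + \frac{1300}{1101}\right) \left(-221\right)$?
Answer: $- \frac{3600311}{1468} \approx -2452.5$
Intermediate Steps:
$u = 60$ ($u = \left(-10\right) \left(-6\right) = 60$)
$\left(\frac{595}{u} + \frac{1300}{1101}\right) \left(-221\right) = \left(\frac{595}{60} + \frac{1300}{1101}\right) \left(-221\right) = \left(595 \cdot \frac{1}{60} + 1300 \cdot \frac{1}{1101}\right) \left(-221\right) = \left(\frac{119}{12} + \frac{1300}{1101}\right) \left(-221\right) = \frac{16291}{1468} \left(-221\right) = - \frac{3600311}{1468}$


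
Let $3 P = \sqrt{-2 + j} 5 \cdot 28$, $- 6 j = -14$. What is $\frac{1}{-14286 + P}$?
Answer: $- \frac{192861}{2755202446} - \frac{105 \sqrt{3}}{1377601223} \approx -7.0131 \cdot 10^{-5}$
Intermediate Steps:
$j = \frac{7}{3}$ ($j = \left(- \frac{1}{6}\right) \left(-14\right) = \frac{7}{3} \approx 2.3333$)
$P = \frac{140 \sqrt{3}}{9}$ ($P = \frac{\sqrt{-2 + \frac{7}{3}} \cdot 5 \cdot 28}{3} = \frac{\sqrt{\frac{1}{3}} \cdot 5 \cdot 28}{3} = \frac{\frac{\sqrt{3}}{3} \cdot 5 \cdot 28}{3} = \frac{\frac{5 \sqrt{3}}{3} \cdot 28}{3} = \frac{\frac{140}{3} \sqrt{3}}{3} = \frac{140 \sqrt{3}}{9} \approx 26.943$)
$\frac{1}{-14286 + P} = \frac{1}{-14286 + \frac{140 \sqrt{3}}{9}}$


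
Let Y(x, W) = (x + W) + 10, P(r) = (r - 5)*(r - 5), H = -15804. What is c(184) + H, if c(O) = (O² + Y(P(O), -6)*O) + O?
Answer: 5914516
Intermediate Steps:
P(r) = (-5 + r)² (P(r) = (-5 + r)*(-5 + r) = (-5 + r)²)
Y(x, W) = 10 + W + x (Y(x, W) = (W + x) + 10 = 10 + W + x)
c(O) = O + O² + O*(4 + (-5 + O)²) (c(O) = (O² + (10 - 6 + (-5 + O)²)*O) + O = (O² + (4 + (-5 + O)²)*O) + O = (O² + O*(4 + (-5 + O)²)) + O = O + O² + O*(4 + (-5 + O)²))
c(184) + H = 184*(5 + 184 + (-5 + 184)²) - 15804 = 184*(5 + 184 + 179²) - 15804 = 184*(5 + 184 + 32041) - 15804 = 184*32230 - 15804 = 5930320 - 15804 = 5914516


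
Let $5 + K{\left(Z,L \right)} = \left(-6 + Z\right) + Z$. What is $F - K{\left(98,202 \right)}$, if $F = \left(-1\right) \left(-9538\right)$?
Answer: $9353$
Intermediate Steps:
$K{\left(Z,L \right)} = -11 + 2 Z$ ($K{\left(Z,L \right)} = -5 + \left(\left(-6 + Z\right) + Z\right) = -5 + \left(-6 + 2 Z\right) = -11 + 2 Z$)
$F = 9538$
$F - K{\left(98,202 \right)} = 9538 - \left(-11 + 2 \cdot 98\right) = 9538 - \left(-11 + 196\right) = 9538 - 185 = 9353$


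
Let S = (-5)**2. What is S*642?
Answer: 16050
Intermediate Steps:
S = 25
S*642 = 25*642 = 16050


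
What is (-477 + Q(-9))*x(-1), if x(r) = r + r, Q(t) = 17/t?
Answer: 8620/9 ≈ 957.78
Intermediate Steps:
x(r) = 2*r
(-477 + Q(-9))*x(-1) = (-477 + 17/(-9))*(2*(-1)) = (-477 + 17*(-1/9))*(-2) = (-477 - 17/9)*(-2) = -4310/9*(-2) = 8620/9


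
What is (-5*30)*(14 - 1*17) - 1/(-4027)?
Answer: 1812151/4027 ≈ 450.00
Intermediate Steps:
(-5*30)*(14 - 1*17) - 1/(-4027) = -150*(14 - 17) - 1*(-1/4027) = -150*(-3) + 1/4027 = 450 + 1/4027 = 1812151/4027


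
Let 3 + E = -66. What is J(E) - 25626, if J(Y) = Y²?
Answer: -20865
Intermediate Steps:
E = -69 (E = -3 - 66 = -69)
J(E) - 25626 = (-69)² - 25626 = 4761 - 25626 = -20865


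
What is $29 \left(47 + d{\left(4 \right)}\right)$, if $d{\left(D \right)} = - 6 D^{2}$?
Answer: $-1421$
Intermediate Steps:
$29 \left(47 + d{\left(4 \right)}\right) = 29 \left(47 - 6 \cdot 4^{2}\right) = 29 \left(47 - 96\right) = 29 \left(-49\right) = -1421$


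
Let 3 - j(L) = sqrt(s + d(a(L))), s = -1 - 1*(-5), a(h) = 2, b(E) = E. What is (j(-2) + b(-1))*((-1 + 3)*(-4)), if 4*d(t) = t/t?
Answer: -16 + 4*sqrt(17) ≈ 0.49242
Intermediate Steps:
s = 4 (s = -1 + 5 = 4)
d(t) = 1/4 (d(t) = (t/t)/4 = (1/4)*1 = 1/4)
j(L) = 3 - sqrt(17)/2 (j(L) = 3 - sqrt(4 + 1/4) = 3 - sqrt(17/4) = 3 - sqrt(17)/2)
(j(-2) + b(-1))*((-1 + 3)*(-4)) = ((3 - sqrt(17)/2) - 1)*((-1 + 3)*(-4)) = (2 - sqrt(17)/2)*(2*(-4)) = (2 - sqrt(17)/2)*(-8) = -16 + 4*sqrt(17)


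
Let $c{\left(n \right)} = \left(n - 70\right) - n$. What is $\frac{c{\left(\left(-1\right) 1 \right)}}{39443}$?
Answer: $- \frac{70}{39443} \approx -0.0017747$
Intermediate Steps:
$c{\left(n \right)} = -70$ ($c{\left(n \right)} = \left(n - 70\right) - n = \left(-70 + n\right) - n = -70$)
$\frac{c{\left(\left(-1\right) 1 \right)}}{39443} = - \frac{70}{39443}$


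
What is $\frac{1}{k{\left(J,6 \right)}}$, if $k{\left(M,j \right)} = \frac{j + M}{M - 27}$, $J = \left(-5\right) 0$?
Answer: $- \frac{9}{2} \approx -4.5$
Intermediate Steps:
$J = 0$
$k{\left(M,j \right)} = \frac{M + j}{-27 + M}$
$\frac{1}{k{\left(J,6 \right)}} = \frac{1}{\frac{1}{-27 + 0} \left(0 + 6\right)} = \frac{1}{\frac{1}{-27} \cdot 6} = \frac{1}{\left(- \frac{1}{27}\right) 6} = \frac{1}{- \frac{2}{9}} = - \frac{9}{2}$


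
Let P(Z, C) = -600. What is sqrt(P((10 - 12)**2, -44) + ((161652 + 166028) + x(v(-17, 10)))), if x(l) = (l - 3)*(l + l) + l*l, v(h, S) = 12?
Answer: 4*sqrt(20465) ≈ 572.22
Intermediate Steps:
x(l) = l**2 + 2*l*(-3 + l) (x(l) = (-3 + l)*(2*l) + l**2 = 2*l*(-3 + l) + l**2 = l**2 + 2*l*(-3 + l))
sqrt(P((10 - 12)**2, -44) + ((161652 + 166028) + x(v(-17, 10)))) = sqrt(-600 + ((161652 + 166028) + 3*12*(-2 + 12))) = sqrt(-600 + (327680 + 3*12*10)) = sqrt(-600 + (327680 + 360)) = sqrt(-600 + 328040) = sqrt(327440) = 4*sqrt(20465)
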